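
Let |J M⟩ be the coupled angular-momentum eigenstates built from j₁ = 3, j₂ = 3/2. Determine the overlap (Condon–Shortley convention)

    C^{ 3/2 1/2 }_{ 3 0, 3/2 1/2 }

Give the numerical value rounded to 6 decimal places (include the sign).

+√(9/35) = +0.507093

j₁+j₂−J=3  J+j₁−j₂=3  J−j₁+j₂=0  j₁+j₂+J+1=7
(j₁±m₁, j₂±m₂, J±M) = (3,3,2,1,2,1)
P² = 144/35
sum k=2..2:
  [2] +1/4 = 1/4
S = 1/4
C² = P²·S² = 9/35 ; C = +0.507093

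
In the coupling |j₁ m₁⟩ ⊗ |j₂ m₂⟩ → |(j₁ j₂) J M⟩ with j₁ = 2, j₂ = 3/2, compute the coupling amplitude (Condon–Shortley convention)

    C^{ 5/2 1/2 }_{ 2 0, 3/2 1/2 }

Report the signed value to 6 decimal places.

triangle: 1!*3!*2!/7! = 12/5040
(j±m)!: 2!*2!*2!*1!*3!*2! = 96
prefactor² = (2J+1)*Δ*N² = 48/35
  k=0: +1/(0!*1!*2!*2!*1!*0!) = 1/4
  k=1: −1/(1!*0!*1!*1!*2!*1!) = -1/2
Σ = -1/4  ⇒  CG² = 48/35*(-1/4)² = 3/35
CG = −√(3/35) = -0.292770

−√(3/35) ≈ -0.292770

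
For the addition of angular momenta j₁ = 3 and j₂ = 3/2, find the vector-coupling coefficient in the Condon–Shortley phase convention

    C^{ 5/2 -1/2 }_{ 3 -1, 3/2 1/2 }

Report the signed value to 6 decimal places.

j₁+j₂−J=2  J+j₁−j₂=4  J−j₁+j₂=1  j₁+j₂+J+1=8
(j₁±m₁, j₂±m₂, J±M) = (2,4,2,1,2,3)
P² = 288/35
sum k=1..2:
  [1] −1/6 = -1/6
  [2] +1/8 = 1/8
S = -1/24
C² = P²·S² = 1/70 ; C = -0.119523

−√(1/70) = -0.119523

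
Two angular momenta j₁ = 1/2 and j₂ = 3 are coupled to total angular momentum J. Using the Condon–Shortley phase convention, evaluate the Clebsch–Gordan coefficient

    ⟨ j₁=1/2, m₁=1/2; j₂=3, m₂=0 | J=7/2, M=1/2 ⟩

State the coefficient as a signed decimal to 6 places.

j₁+j₂−J=0  J+j₁−j₂=1  J−j₁+j₂=6  j₁+j₂+J+1=8
(j₁±m₁, j₂±m₂, J±M) = (1,0,3,3,4,3)
P² = 5184/7
sum k=0..0:
  [0] +1/36 = 1/36
S = 1/36
C² = P²·S² = 4/7 ; C = +0.755929

+√(4/7) = +0.755929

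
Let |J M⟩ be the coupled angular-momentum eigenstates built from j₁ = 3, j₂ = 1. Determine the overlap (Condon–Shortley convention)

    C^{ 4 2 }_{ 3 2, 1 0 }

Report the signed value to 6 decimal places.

triangle: 0!×6!×2!/9! = 1440/362880
(j±m)!: 5!×1!×1!×1!×6!×2! = 172800
prefactor² = (2J+1)×Δ×N² = 43200/7
  k=0: +1/(0!×0!×1!×1!×5!×1!) = 1/120
Σ = 1/120  ⇒  CG² = 43200/7×1/120² = 3/7
CG = +√(3/7) = +0.654654

+0.654654  (= +√(3/7))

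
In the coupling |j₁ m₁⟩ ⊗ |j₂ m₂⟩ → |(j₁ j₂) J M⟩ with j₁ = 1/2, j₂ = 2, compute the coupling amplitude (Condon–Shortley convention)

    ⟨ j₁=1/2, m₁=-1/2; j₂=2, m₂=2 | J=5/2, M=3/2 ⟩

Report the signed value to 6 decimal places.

√[6·0!1!4!/6! · 0!1!4!0!4!1!] = √(576/5)
  +(−1)^0/∏(0,0,1,4,0,0)! = 1/24  (running 1/24)
⟨..|..⟩ = √(576/5)·(1/24) = +0.447214

+√(1/5) = +0.447214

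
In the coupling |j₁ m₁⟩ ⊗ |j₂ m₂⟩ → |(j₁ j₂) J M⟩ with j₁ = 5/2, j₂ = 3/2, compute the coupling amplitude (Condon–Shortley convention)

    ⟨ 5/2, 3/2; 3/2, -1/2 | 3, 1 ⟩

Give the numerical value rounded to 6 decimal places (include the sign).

+√(49/120) ≈ +0.639010

j₁+j₂−J=1  J+j₁−j₂=4  J−j₁+j₂=2  j₁+j₂+J+1=8
(j₁±m₁, j₂±m₂, J±M) = (4,1,1,2,4,2)
P² = 96/5
sum k=0..1:
  [0] +1/6 = 1/6
  [1] −1/48 = -1/48
S = 7/48
C² = P²·S² = 49/120 ; C = +0.639010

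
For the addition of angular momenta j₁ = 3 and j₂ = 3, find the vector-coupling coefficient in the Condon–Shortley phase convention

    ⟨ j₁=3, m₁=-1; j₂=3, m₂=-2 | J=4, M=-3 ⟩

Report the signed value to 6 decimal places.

triangle: 2!×4!×4!/11! = 1152/39916800
(j±m)!: 2!×4!×1!×5!×1!×7! = 29030400
prefactor² = (2J+1)×Δ×N² = 82944/11
  k=0: +1/(0!×2!×4!×1!×0!×3!) = 1/288
  k=1: −1/(1!×1!×3!×0!×1!×4!) = -1/144
Σ = -1/288  ⇒  CG² = 82944/11×(-1/288)² = 1/11
CG = −√(1/11) = -0.301511

-0.301511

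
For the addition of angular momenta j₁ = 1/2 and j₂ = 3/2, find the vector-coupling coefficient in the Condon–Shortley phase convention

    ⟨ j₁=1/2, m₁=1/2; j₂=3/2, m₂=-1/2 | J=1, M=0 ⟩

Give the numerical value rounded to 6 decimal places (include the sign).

+√(1/2) = +0.707107

j₁+j₂−J=1  J+j₁−j₂=0  J−j₁+j₂=2  j₁+j₂+J+1=4
(j₁±m₁, j₂±m₂, J±M) = (1,0,1,2,1,1)
P² = 1/2
sum k=0..0:
  [0] +1/1 = 1
S = 1
C² = P²·S² = 1/2 ; C = +0.707107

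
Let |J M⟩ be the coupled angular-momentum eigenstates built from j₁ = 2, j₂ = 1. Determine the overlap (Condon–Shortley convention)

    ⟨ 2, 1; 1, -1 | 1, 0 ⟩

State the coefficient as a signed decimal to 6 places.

triangle: 2!×2!×0!/5! = 4/120
(j±m)!: 3!×1!×0!×2!×1!×1! = 12
prefactor² = (2J+1)×Δ×N² = 6/5
  k=0: +1/(0!×2!×1!×0!×1!×0!) = 1/2
Σ = 1/2  ⇒  CG² = 6/5×1/2² = 3/10
CG = +√(3/10) = +0.547723

+0.547723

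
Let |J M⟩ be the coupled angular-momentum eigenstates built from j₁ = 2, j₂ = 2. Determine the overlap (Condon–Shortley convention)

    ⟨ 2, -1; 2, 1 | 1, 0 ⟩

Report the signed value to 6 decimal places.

+√(1/10) = +0.316228

triangle: 3!×1!×1!/6! = 6/720
(j±m)!: 1!×3!×3!×1!×1!×1! = 36
prefactor² = (2J+1)×Δ×N² = 9/10
  k=2: +1/(2!×1!×1!×1!×0!×0!) = 1/2
  k=3: −1/(3!×0!×0!×0!×1!×1!) = -1/6
Σ = 1/3  ⇒  CG² = 9/10×1/3² = 1/10
CG = +√(1/10) = +0.316228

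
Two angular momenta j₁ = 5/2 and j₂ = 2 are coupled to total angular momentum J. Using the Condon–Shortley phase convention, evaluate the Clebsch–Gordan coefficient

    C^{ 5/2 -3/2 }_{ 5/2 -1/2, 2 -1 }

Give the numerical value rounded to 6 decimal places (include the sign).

-0.414039  (= −√(6/35))

√[6·2!3!2!/8! · 2!3!1!3!1!4!] = √(216/35)
  +(−1)^0/∏(0,2,3,1,0,1)! = 1/12  (running 1/12)
  +(−1)^1/∏(1,1,2,0,1,2)! = -1/4  (running -1/6)
⟨..|..⟩ = √(216/35)·(-1/6) = -0.414039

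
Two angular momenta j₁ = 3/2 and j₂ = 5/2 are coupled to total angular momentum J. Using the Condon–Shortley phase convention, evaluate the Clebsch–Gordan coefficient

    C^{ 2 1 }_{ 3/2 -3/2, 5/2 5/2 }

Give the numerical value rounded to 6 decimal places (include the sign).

j₁+j₂−J=2  J+j₁−j₂=1  J−j₁+j₂=3  j₁+j₂+J+1=7
(j₁±m₁, j₂±m₂, J±M) = (0,3,5,0,3,1)
P² = 360/7
sum k=2..2:
  [2] +1/12 = 1/12
S = 1/12
C² = P²·S² = 5/14 ; C = +0.597614

+√(5/14) = +0.597614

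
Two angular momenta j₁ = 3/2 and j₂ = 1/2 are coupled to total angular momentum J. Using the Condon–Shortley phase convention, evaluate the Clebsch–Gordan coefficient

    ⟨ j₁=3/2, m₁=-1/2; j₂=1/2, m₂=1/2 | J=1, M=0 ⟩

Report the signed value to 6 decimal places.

−√(1/2) ≈ -0.707107

j₁+j₂−J=1  J+j₁−j₂=2  J−j₁+j₂=0  j₁+j₂+J+1=4
(j₁±m₁, j₂±m₂, J±M) = (1,2,1,0,1,1)
P² = 1/2
sum k=1..1:
  [1] −1/1 = -1
S = -1
C² = P²·S² = 1/2 ; C = -0.707107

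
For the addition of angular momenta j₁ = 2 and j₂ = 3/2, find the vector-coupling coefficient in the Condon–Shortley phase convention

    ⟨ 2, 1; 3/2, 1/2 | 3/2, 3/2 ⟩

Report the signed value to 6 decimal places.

j₁+j₂−J=2  J+j₁−j₂=2  J−j₁+j₂=1  j₁+j₂+J+1=6
(j₁±m₁, j₂±m₂, J±M) = (3,1,2,1,3,0)
P² = 8/5
sum k=1..1:
  [1] −1/2 = -1/2
S = -1/2
C² = P²·S² = 2/5 ; C = -0.632456

−√(2/5) ≈ -0.632456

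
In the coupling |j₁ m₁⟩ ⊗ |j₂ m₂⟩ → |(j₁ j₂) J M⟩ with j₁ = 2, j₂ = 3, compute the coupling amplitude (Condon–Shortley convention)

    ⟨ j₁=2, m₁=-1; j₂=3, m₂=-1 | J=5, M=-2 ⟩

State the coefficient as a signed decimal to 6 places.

+0.707107

√[11·0!4!6!/11! · 1!3!2!4!3!7!] = √(41472)
  +(−1)^0/∏(0,0,3,2,1,4)! = 1/288  (running 1/288)
⟨..|..⟩ = √(41472)·(1/288) = +0.707107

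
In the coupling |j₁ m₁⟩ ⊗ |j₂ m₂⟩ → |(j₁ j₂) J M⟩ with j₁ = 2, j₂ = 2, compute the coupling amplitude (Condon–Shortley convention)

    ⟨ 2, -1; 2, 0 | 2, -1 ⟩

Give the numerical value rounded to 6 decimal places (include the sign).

√[5·2!2!2!/7! · 1!3!2!2!1!3!] = √(8/7)
  +(−1)^1/∏(1,1,2,1,0,1)! = -1/2  (running -1/2)
  +(−1)^2/∏(2,0,1,0,1,2)! = 1/4  (running -1/4)
⟨..|..⟩ = √(8/7)·(-1/4) = -0.267261

-0.267261  (= −√(1/14))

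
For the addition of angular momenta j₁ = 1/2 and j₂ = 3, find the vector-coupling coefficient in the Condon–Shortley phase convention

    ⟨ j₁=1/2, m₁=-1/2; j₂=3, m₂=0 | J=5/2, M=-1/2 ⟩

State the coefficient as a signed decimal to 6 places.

−√(3/7) = -0.654654

√[6·1!0!5!/7! · 0!1!3!3!2!3!] = √(432/7)
  +(−1)^1/∏(1,0,0,2,0,3)! = -1/12  (running -1/12)
⟨..|..⟩ = √(432/7)·(-1/12) = -0.654654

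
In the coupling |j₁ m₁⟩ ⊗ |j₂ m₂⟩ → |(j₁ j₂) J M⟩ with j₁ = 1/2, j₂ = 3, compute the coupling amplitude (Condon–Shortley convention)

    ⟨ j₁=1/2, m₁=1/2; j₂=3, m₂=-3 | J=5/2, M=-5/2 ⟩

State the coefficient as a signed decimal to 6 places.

+0.925820

triangle: 1!·0!·5!/7! = 120/5040
(j±m)!: 1!·0!·0!·6!·0!·5! = 86400
prefactor² = (2J+1)·Δ·N² = 86400/7
  k=0: +1/(0!·1!·0!·0!·0!·5!) = 1/120
Σ = 1/120  ⇒  CG² = 86400/7·1/120² = 6/7
CG = +√(6/7) = +0.925820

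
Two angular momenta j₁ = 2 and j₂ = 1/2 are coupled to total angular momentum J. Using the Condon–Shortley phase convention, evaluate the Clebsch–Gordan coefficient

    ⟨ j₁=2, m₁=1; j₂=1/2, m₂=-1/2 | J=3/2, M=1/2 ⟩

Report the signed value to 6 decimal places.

+√(3/5) ≈ +0.774597

j₁+j₂−J=1  J+j₁−j₂=3  J−j₁+j₂=0  j₁+j₂+J+1=5
(j₁±m₁, j₂±m₂, J±M) = (3,1,0,1,2,1)
P² = 12/5
sum k=0..0:
  [0] +1/2 = 1/2
S = 1/2
C² = P²·S² = 3/5 ; C = +0.774597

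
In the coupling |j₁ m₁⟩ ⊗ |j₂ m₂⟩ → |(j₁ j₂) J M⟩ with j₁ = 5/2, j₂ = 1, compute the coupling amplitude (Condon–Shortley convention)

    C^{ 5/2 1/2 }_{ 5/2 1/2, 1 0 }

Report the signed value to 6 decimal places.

+0.169031  (= +√(1/35))

triangle: 1!·4!·1!/7! = 24/5040
(j±m)!: 3!·2!·1!·1!·3!·2! = 144
prefactor² = (2J+1)·Δ·N² = 144/35
  k=0: +1/(0!·1!·2!·1!·2!·0!) = 1/4
  k=1: −1/(1!·0!·1!·0!·3!·1!) = -1/6
Σ = 1/12  ⇒  CG² = 144/35·1/12² = 1/35
CG = +√(1/35) = +0.169031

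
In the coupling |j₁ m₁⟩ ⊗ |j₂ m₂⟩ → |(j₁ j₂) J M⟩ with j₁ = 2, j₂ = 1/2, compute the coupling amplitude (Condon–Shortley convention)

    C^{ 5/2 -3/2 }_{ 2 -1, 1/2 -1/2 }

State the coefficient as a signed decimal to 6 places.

√[6·0!4!1!/6! · 1!3!0!1!1!4!] = √(144/5)
  +(−1)^0/∏(0,0,3,0,1,1)! = 1/6  (running 1/6)
⟨..|..⟩ = √(144/5)·(1/6) = +0.894427

+√(4/5) = +0.894427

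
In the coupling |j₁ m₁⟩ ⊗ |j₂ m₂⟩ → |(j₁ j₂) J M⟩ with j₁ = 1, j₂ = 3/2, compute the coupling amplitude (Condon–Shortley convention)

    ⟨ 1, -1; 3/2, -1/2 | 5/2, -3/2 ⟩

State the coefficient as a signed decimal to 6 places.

+√(3/5) ≈ +0.774597

√[6·0!2!3!/6! · 0!2!1!2!1!4!] = √(48/5)
  +(−1)^0/∏(0,0,2,1,0,2)! = 1/4  (running 1/4)
⟨..|..⟩ = √(48/5)·(1/4) = +0.774597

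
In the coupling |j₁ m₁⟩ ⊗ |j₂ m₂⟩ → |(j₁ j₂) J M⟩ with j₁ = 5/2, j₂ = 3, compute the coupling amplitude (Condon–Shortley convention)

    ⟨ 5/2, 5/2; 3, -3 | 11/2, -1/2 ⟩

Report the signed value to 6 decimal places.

+√(1/462) ≈ +0.046524

√[12·0!5!6!/12! · 5!0!0!6!5!6!] = √(1244160000/77)
  +(−1)^0/∏(0,0,0,0,5,6)! = 1/86400  (running 1/86400)
⟨..|..⟩ = √(1244160000/77)·(1/86400) = +0.046524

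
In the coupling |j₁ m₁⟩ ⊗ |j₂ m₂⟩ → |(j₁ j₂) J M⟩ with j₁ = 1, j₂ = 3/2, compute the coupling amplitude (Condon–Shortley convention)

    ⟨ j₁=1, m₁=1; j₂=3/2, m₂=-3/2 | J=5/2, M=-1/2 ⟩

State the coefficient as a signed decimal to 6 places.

+0.316228

triangle: 0!×2!×3!/6! = 12/720
(j±m)!: 2!×0!×0!×3!×2!×3! = 144
prefactor² = (2J+1)×Δ×N² = 72/5
  k=0: +1/(0!×0!×0!×0!×2!×3!) = 1/12
Σ = 1/12  ⇒  CG² = 72/5×1/12² = 1/10
CG = +√(1/10) = +0.316228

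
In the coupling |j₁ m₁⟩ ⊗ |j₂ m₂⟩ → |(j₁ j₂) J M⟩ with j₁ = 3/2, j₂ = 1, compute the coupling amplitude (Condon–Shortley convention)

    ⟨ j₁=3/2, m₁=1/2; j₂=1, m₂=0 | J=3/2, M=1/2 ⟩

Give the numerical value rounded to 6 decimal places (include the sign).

j₁+j₂−J=1  J+j₁−j₂=2  J−j₁+j₂=1  j₁+j₂+J+1=5
(j₁±m₁, j₂±m₂, J±M) = (2,1,1,1,2,1)
P² = 4/15
sum k=0..1:
  [0] +1/1 = 1
  [1] −1/2 = -1/2
S = 1/2
C² = P²·S² = 1/15 ; C = +0.258199

+0.258199  (= +√(1/15))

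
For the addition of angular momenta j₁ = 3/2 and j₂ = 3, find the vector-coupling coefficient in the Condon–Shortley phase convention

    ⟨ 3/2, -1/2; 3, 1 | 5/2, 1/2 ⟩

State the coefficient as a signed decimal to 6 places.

−√(1/70) = -0.119523

triangle: 2!×1!×4!/8! = 48/40320
(j±m)!: 1!×2!×4!×2!×3!×2! = 1152
prefactor² = (2J+1)×Δ×N² = 288/35
  k=1: −1/(1!×1!×1!×3!×0!×1!) = -1/6
  k=2: +1/(2!×0!×0!×2!×1!×2!) = 1/8
Σ = -1/24  ⇒  CG² = 288/35×(-1/24)² = 1/70
CG = −√(1/70) = -0.119523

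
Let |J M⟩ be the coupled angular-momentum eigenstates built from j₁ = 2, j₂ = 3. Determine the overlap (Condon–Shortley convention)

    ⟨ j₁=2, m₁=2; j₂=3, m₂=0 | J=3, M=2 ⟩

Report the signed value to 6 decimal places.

triangle: 2!*2!*4!/9! = 96/362880
(j±m)!: 4!*0!*3!*3!*5!*1! = 103680
prefactor² = (2J+1)*Δ*N² = 192
  k=0: +1/(0!*2!*0!*3!*2!*1!) = 1/24
Σ = 1/24  ⇒  CG² = 192*1/24² = 1/3
CG = +√(1/3) = +0.577350

+0.577350  (= +√(1/3))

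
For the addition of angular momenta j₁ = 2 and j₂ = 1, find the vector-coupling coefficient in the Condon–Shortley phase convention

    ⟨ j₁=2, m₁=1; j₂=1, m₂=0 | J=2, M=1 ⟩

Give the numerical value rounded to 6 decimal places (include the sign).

√[5·1!3!1!/6! · 3!1!1!1!3!1!] = √(3/2)
  +(−1)^0/∏(0,1,1,1,2,0)! = 1/2  (running 1/2)
  +(−1)^1/∏(1,0,0,0,3,1)! = -1/6  (running 1/3)
⟨..|..⟩ = √(3/2)·(1/3) = +0.408248

+0.408248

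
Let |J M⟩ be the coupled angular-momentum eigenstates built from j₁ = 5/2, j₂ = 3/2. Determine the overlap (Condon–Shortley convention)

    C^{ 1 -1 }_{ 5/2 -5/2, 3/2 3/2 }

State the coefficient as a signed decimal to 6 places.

-0.707107  (= −√(1/2))

√[3·3!2!0!/6! · 0!5!3!0!0!2!] = √(72)
  +(−1)^3/∏(3,0,2,0,0,0)! = -1/12  (running -1/12)
⟨..|..⟩ = √(72)·(-1/12) = -0.707107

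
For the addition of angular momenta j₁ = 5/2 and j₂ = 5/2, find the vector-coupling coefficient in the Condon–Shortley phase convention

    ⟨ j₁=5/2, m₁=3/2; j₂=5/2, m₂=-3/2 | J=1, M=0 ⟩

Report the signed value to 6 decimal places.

√[3·4!1!1!/7! · 4!1!1!4!1!1!] = √(288/35)
  +(−1)^0/∏(0,4,1,1,0,0)! = 1/24  (running 1/24)
  +(−1)^1/∏(1,3,0,0,1,1)! = -1/6  (running -1/8)
⟨..|..⟩ = √(288/35)·(-1/8) = -0.358569

−√(9/70) ≈ -0.358569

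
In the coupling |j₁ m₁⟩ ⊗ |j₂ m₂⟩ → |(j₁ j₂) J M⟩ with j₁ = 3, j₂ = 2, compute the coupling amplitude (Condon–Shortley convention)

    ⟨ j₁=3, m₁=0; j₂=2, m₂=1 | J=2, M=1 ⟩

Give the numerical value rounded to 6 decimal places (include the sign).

j₁+j₂−J=3  J+j₁−j₂=3  J−j₁+j₂=1  j₁+j₂+J+1=8
(j₁±m₁, j₂±m₂, J±M) = (3,3,3,1,3,1)
P² = 81/14
sum k=2..3:
  [2] +1/4 = 1/4
  [3] −1/36 = -1/36
S = 2/9
C² = P²·S² = 2/7 ; C = +0.534522

+√(2/7) = +0.534522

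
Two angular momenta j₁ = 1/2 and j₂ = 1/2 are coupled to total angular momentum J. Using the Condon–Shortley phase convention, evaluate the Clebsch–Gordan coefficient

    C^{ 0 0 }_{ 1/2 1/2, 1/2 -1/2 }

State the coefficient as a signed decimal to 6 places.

+√(1/2) = +0.707107

√[1·1!0!0!/2! · 1!0!0!1!0!0!] = √(1/2)
  +(−1)^0/∏(0,1,0,0,0,0)! = 1  (running 1)
⟨..|..⟩ = √(1/2)·(1) = +0.707107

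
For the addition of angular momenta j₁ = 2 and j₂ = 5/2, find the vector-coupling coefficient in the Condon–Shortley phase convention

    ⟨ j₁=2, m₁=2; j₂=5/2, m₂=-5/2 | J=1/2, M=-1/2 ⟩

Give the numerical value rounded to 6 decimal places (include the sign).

√[2·4!0!1!/6! · 4!0!0!5!0!1!] = √(192)
  +(−1)^0/∏(0,4,0,0,0,1)! = 1/24  (running 1/24)
⟨..|..⟩ = √(192)·(1/24) = +0.577350

+0.577350  (= +√(1/3))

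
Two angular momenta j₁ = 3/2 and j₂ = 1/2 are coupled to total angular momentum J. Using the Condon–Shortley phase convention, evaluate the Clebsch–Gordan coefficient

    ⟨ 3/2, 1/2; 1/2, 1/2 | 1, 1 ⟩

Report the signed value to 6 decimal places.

triangle: 1!×2!×0!/4! = 2/24
(j±m)!: 2!×1!×1!×0!×2!×0! = 4
prefactor² = (2J+1)×Δ×N² = 1
  k=1: −1/(1!×0!×0!×0!×2!×0!) = -1/2
Σ = -1/2  ⇒  CG² = 1×(-1/2)² = 1/4
CG = −√(1/4) = -0.500000

−√(1/4) ≈ -0.500000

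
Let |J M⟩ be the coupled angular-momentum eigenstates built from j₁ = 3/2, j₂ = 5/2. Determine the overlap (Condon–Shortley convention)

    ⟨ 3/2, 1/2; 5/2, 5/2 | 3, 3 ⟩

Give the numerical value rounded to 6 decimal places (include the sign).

triangle: 1!·2!·4!/8! = 48/40320
(j±m)!: 2!·1!·5!·0!·6!·0! = 172800
prefactor² = (2J+1)·Δ·N² = 1440
  k=1: −1/(1!·0!·0!·4!·2!·0!) = -1/48
Σ = -1/48  ⇒  CG² = 1440·(-1/48)² = 5/8
CG = −√(5/8) = -0.790569

−√(5/8) ≈ -0.790569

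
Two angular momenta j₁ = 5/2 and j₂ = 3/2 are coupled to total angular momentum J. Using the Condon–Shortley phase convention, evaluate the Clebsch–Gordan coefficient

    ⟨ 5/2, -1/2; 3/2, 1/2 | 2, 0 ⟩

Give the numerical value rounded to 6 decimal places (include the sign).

-0.267261

triangle: 2!*3!*1!/7! = 12/5040
(j±m)!: 2!*3!*2!*1!*2!*2! = 96
prefactor² = (2J+1)*Δ*N² = 8/7
  k=1: −1/(1!*1!*2!*1!*1!*0!) = -1/2
  k=2: +1/(2!*0!*1!*0!*2!*1!) = 1/4
Σ = -1/4  ⇒  CG² = 8/7*(-1/4)² = 1/14
CG = −√(1/14) = -0.267261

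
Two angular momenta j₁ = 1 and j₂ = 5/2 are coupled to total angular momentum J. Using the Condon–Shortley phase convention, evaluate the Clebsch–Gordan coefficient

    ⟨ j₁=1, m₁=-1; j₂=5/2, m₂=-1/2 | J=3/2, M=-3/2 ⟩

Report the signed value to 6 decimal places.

+0.258199  (= +√(1/15))

triangle: 2!×0!×3!/6! = 12/720
(j±m)!: 0!×2!×2!×3!×0!×3! = 144
prefactor² = (2J+1)×Δ×N² = 48/5
  k=2: +1/(2!×0!×0!×0!×0!×3!) = 1/12
Σ = 1/12  ⇒  CG² = 48/5×1/12² = 1/15
CG = +√(1/15) = +0.258199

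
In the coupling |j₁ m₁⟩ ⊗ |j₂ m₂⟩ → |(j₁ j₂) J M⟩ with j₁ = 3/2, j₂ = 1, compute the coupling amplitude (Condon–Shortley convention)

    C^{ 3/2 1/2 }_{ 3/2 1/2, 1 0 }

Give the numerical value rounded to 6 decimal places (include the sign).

√[4·1!2!1!/5! · 2!1!1!1!2!1!] = √(4/15)
  +(−1)^0/∏(0,1,1,1,1,0)! = 1  (running 1)
  +(−1)^1/∏(1,0,0,0,2,1)! = -1/2  (running 1/2)
⟨..|..⟩ = √(4/15)·(1/2) = +0.258199

+√(1/15) = +0.258199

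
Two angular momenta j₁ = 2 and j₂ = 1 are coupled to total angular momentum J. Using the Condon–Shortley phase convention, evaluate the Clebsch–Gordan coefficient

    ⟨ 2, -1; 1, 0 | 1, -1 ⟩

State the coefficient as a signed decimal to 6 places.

−√(3/10) = -0.547723

triangle: 2!×2!×0!/5! = 4/120
(j±m)!: 1!×3!×1!×1!×0!×2! = 12
prefactor² = (2J+1)×Δ×N² = 6/5
  k=1: −1/(1!×1!×2!×0!×0!×0!) = -1/2
Σ = -1/2  ⇒  CG² = 6/5×(-1/2)² = 3/10
CG = −√(3/10) = -0.547723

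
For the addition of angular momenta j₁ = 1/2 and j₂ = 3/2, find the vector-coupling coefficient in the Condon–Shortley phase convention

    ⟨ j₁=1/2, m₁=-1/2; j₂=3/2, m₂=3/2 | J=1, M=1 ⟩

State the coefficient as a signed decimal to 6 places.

j₁+j₂−J=1  J+j₁−j₂=0  J−j₁+j₂=2  j₁+j₂+J+1=4
(j₁±m₁, j₂±m₂, J±M) = (0,1,3,0,2,0)
P² = 3
sum k=1..1:
  [1] −1/2 = -1/2
S = -1/2
C² = P²·S² = 3/4 ; C = -0.866025

-0.866025  (= −√(3/4))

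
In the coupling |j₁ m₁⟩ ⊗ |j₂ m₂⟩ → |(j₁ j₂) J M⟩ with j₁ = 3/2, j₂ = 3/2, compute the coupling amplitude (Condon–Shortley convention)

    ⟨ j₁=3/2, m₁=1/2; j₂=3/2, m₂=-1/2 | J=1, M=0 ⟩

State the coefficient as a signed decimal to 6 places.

√[3·2!1!1!/5! · 2!1!1!2!1!1!] = √(1/5)
  +(−1)^0/∏(0,2,1,1,0,0)! = 1/2  (running 1/2)
  +(−1)^1/∏(1,1,0,0,1,1)! = -1  (running -1/2)
⟨..|..⟩ = √(1/5)·(-1/2) = -0.223607

−√(1/20) = -0.223607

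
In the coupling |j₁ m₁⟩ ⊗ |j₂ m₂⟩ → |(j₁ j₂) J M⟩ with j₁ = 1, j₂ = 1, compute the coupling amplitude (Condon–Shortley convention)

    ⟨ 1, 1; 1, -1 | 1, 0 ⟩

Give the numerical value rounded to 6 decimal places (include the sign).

+0.707107  (= +√(1/2))

j₁+j₂−J=1  J+j₁−j₂=1  J−j₁+j₂=1  j₁+j₂+J+1=4
(j₁±m₁, j₂±m₂, J±M) = (2,0,0,2,1,1)
P² = 1/2
sum k=0..0:
  [0] +1/1 = 1
S = 1
C² = P²·S² = 1/2 ; C = +0.707107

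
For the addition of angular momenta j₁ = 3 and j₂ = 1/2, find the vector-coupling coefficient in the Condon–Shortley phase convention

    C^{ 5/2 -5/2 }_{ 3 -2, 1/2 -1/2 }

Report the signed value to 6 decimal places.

+0.377964  (= +√(1/7))

√[6·1!5!0!/7! · 1!5!0!1!0!5!] = √(14400/7)
  +(−1)^0/∏(0,1,5,0,0,0)! = 1/120  (running 1/120)
⟨..|..⟩ = √(14400/7)·(1/120) = +0.377964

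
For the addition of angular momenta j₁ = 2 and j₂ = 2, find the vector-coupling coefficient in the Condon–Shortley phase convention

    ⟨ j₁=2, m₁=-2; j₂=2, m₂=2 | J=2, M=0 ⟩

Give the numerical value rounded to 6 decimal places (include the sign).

+√(2/7) ≈ +0.534522

j₁+j₂−J=2  J+j₁−j₂=2  J−j₁+j₂=2  j₁+j₂+J+1=7
(j₁±m₁, j₂±m₂, J±M) = (0,4,4,0,2,2)
P² = 128/7
sum k=2..2:
  [2] +1/8 = 1/8
S = 1/8
C² = P²·S² = 2/7 ; C = +0.534522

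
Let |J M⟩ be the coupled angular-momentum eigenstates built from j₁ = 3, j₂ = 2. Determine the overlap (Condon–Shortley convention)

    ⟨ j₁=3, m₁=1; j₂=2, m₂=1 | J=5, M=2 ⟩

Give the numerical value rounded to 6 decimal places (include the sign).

triangle: 0!*6!*4!/11! = 17280/39916800
(j±m)!: 4!*2!*3!*1!*7!*3! = 8709120
prefactor² = (2J+1)*Δ*N² = 41472
  k=0: +1/(0!*0!*2!*3!*4!*1!) = 1/288
Σ = 1/288  ⇒  CG² = 41472*1/288² = 1/2
CG = +√(1/2) = +0.707107

+0.707107  (= +√(1/2))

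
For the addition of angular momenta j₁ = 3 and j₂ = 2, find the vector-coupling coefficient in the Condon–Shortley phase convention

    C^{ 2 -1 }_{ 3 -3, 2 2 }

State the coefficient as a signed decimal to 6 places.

j₁+j₂−J=3  J+j₁−j₂=3  J−j₁+j₂=1  j₁+j₂+J+1=8
(j₁±m₁, j₂±m₂, J±M) = (0,6,4,0,1,3)
P² = 3240/7
sum k=3..3:
  [3] −1/36 = -1/36
S = -1/36
C² = P²·S² = 5/14 ; C = -0.597614

−√(5/14) ≈ -0.597614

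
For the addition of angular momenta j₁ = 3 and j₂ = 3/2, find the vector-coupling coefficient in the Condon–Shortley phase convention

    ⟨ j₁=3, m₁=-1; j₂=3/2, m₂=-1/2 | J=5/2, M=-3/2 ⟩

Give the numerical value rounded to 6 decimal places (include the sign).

-0.591608

triangle: 2!·4!·1!/8! = 48/40320
(j±m)!: 2!·4!·1!·2!·1!·4! = 2304
prefactor² = (2J+1)·Δ·N² = 576/35
  k=0: +1/(0!·2!·4!·1!·0!·0!) = 1/48
  k=1: −1/(1!·1!·3!·0!·1!·1!) = -1/6
Σ = -7/48  ⇒  CG² = 576/35·(-7/48)² = 7/20
CG = −√(7/20) = -0.591608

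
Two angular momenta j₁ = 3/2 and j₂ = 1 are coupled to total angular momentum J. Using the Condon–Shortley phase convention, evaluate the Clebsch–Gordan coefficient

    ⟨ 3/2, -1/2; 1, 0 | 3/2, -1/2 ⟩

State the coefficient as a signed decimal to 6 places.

−√(1/15) = -0.258199

√[4·1!2!1!/5! · 1!2!1!1!1!2!] = √(4/15)
  +(−1)^0/∏(0,1,2,1,0,0)! = 1/2  (running 1/2)
  +(−1)^1/∏(1,0,1,0,1,1)! = -1  (running -1/2)
⟨..|..⟩ = √(4/15)·(-1/2) = -0.258199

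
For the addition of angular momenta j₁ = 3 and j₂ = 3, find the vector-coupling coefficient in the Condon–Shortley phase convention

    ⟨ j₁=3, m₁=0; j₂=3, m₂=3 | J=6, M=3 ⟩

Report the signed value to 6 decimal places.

j₁+j₂−J=0  J+j₁−j₂=6  J−j₁+j₂=6  j₁+j₂+J+1=13
(j₁±m₁, j₂±m₂, J±M) = (3,3,6,0,9,3)
P² = 671846400/11
sum k=0..0:
  [0] +1/25920 = 1/25920
S = 1/25920
C² = P²·S² = 1/11 ; C = +0.301511

+√(1/11) = +0.301511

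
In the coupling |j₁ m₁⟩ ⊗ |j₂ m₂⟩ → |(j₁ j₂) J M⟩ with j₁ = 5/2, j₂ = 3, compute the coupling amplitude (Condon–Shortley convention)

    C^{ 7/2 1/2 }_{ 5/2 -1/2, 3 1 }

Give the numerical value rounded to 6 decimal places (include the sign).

−√(1/63) = -0.125988

√[8·2!3!4!/10! · 2!3!4!2!4!3!] = √(9216/175)
  +(−1)^0/∏(0,2,3,4,0,0)! = 1/288  (running 1/288)
  +(−1)^1/∏(1,1,2,3,1,1)! = -1/12  (running -23/288)
  +(−1)^2/∏(2,0,1,2,2,2)! = 1/16  (running -5/288)
⟨..|..⟩ = √(9216/175)·(-5/288) = -0.125988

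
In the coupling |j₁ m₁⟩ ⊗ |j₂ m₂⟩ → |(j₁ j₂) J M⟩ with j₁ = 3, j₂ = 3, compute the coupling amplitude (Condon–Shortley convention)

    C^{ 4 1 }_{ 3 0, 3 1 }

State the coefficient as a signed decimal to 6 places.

-0.312094  (= −√(15/154))

√[9·2!4!4!/11! · 3!3!4!2!5!3!] = √(124416/385)
  +(−1)^0/∏(0,2,3,4,1,0)! = 1/288  (running 1/288)
  +(−1)^1/∏(1,1,2,3,2,1)! = -1/24  (running -11/288)
  +(−1)^2/∏(2,0,1,2,3,2)! = 1/48  (running -5/288)
⟨..|..⟩ = √(124416/385)·(-5/288) = -0.312094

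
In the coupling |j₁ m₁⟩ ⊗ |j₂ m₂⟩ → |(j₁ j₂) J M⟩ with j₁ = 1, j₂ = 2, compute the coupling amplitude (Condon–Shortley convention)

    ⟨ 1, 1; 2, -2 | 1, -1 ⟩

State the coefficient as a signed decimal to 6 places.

j₁+j₂−J=2  J+j₁−j₂=0  J−j₁+j₂=2  j₁+j₂+J+1=5
(j₁±m₁, j₂±m₂, J±M) = (2,0,0,4,0,2)
P² = 48/5
sum k=0..0:
  [0] +1/4 = 1/4
S = 1/4
C² = P²·S² = 3/5 ; C = +0.774597

+√(3/5) ≈ +0.774597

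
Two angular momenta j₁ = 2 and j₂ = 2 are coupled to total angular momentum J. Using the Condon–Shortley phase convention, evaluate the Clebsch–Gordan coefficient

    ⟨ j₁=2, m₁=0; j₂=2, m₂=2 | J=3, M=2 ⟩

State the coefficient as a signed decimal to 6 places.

triangle: 1!·3!·3!/8! = 36/40320
(j±m)!: 2!·2!·4!·0!·5!·1! = 11520
prefactor² = (2J+1)·Δ·N² = 72
  k=1: −1/(1!·0!·1!·3!·2!·0!) = -1/12
Σ = -1/12  ⇒  CG² = 72·(-1/12)² = 1/2
CG = −√(1/2) = -0.707107

-0.707107  (= −√(1/2))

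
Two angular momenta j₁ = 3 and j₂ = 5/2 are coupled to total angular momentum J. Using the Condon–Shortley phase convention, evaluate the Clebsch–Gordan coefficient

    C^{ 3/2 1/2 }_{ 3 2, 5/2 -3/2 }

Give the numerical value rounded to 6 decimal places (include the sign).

−√(1/21) ≈ -0.218218

√[4·4!2!1!/8! · 5!1!1!4!2!1!] = √(192/7)
  +(−1)^0/∏(0,4,1,1,1,0)! = 1/24  (running 1/24)
  +(−1)^1/∏(1,3,0,0,2,1)! = -1/12  (running -1/24)
⟨..|..⟩ = √(192/7)·(-1/24) = -0.218218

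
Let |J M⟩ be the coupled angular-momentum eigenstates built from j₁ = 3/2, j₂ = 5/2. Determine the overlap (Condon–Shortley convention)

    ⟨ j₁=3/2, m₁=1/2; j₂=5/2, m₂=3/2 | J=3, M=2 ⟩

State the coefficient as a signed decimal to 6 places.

-0.288675

triangle: 1!*2!*4!/8! = 48/40320
(j±m)!: 2!*1!*4!*1!*5!*1! = 5760
prefactor² = (2J+1)*Δ*N² = 48
  k=0: +1/(0!*1!*1!*4!*1!*0!) = 1/24
  k=1: −1/(1!*0!*0!*3!*2!*1!) = -1/12
Σ = -1/24  ⇒  CG² = 48*(-1/24)² = 1/12
CG = −√(1/12) = -0.288675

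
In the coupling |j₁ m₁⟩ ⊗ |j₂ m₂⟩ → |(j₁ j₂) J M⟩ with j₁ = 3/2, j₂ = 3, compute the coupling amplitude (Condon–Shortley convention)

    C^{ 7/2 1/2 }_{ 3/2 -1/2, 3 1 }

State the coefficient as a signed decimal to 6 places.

√[8·1!2!5!/9! · 1!2!4!2!4!3!] = √(512/7)
  +(−1)^0/∏(0,1,2,4,0,1)! = 1/48  (running 1/48)
  +(−1)^1/∏(1,0,1,3,1,2)! = -1/12  (running -1/16)
⟨..|..⟩ = √(512/7)·(-1/16) = -0.534522

−√(2/7) ≈ -0.534522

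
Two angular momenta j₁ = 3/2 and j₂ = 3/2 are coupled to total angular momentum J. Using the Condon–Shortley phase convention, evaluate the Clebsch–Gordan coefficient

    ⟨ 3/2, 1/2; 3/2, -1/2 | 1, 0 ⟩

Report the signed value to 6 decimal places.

−√(1/20) = -0.223607

j₁+j₂−J=2  J+j₁−j₂=1  J−j₁+j₂=1  j₁+j₂+J+1=5
(j₁±m₁, j₂±m₂, J±M) = (2,1,1,2,1,1)
P² = 1/5
sum k=0..1:
  [0] +1/2 = 1/2
  [1] −1/1 = -1
S = -1/2
C² = P²·S² = 1/20 ; C = -0.223607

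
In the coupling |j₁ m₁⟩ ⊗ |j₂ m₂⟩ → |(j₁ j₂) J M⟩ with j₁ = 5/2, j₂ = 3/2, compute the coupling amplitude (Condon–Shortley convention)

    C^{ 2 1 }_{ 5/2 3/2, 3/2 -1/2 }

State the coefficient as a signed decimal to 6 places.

+√(1/42) = +0.154303

triangle: 2!×3!×1!/7! = 12/5040
(j±m)!: 4!×1!×1!×2!×3!×1! = 288
prefactor² = (2J+1)×Δ×N² = 24/7
  k=0: +1/(0!×2!×1!×1!×2!×0!) = 1/4
  k=1: −1/(1!×1!×0!×0!×3!×1!) = -1/6
Σ = 1/12  ⇒  CG² = 24/7×1/12² = 1/42
CG = +√(1/42) = +0.154303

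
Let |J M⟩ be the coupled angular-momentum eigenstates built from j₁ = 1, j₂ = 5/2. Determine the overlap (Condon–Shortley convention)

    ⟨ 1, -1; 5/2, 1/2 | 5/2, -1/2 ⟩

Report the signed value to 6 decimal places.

−√(18/35) = -0.717137

j₁+j₂−J=1  J+j₁−j₂=1  J−j₁+j₂=4  j₁+j₂+J+1=7
(j₁±m₁, j₂±m₂, J±M) = (0,2,3,2,2,3)
P² = 288/35
sum k=1..1:
  [1] −1/4 = -1/4
S = -1/4
C² = P²·S² = 18/35 ; C = -0.717137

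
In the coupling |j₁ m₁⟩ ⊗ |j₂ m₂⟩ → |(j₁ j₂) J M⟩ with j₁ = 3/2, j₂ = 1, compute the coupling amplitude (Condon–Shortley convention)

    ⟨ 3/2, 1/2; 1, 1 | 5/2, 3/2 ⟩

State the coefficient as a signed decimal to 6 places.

triangle: 0!·3!·2!/6! = 12/720
(j±m)!: 2!·1!·2!·0!·4!·1! = 96
prefactor² = (2J+1)·Δ·N² = 48/5
  k=0: +1/(0!·0!·1!·2!·2!·0!) = 1/4
Σ = 1/4  ⇒  CG² = 48/5·1/4² = 3/5
CG = +√(3/5) = +0.774597

+√(3/5) ≈ +0.774597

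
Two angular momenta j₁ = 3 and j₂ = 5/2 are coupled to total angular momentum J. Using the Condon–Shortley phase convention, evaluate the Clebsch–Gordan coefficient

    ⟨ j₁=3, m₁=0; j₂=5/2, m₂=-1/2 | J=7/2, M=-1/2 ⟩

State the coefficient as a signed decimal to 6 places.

triangle: 2!*4!*3!/10! = 288/3628800
(j±m)!: 3!*3!*2!*3!*3!*4! = 62208
prefactor² = (2J+1)*Δ*N² = 6912/175
  k=0: +1/(0!*2!*3!*2!*1!*1!) = 1/24
  k=1: −1/(1!*1!*2!*1!*2!*2!) = -1/8
  k=2: +1/(2!*0!*1!*0!*3!*3!) = 1/72
Σ = -5/72  ⇒  CG² = 6912/175*(-5/72)² = 4/21
CG = −√(4/21) = -0.436436

−√(4/21) ≈ -0.436436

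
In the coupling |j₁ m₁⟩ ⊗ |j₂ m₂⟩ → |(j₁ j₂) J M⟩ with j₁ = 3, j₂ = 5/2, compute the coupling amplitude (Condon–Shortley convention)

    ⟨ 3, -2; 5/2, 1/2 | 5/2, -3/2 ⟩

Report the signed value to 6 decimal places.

+√(1/14) ≈ +0.267261

√[6·3!3!2!/9! · 1!5!3!2!1!4!] = √(288/7)
  +(−1)^2/∏(2,1,3,1,0,1)! = 1/12  (running 1/12)
  +(−1)^3/∏(3,0,2,0,1,2)! = -1/24  (running 1/24)
⟨..|..⟩ = √(288/7)·(1/24) = +0.267261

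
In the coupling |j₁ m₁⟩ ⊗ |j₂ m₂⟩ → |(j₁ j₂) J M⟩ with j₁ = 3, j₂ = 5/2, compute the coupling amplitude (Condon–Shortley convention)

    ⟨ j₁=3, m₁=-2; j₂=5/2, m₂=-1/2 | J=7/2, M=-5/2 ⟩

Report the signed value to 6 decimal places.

-0.178174

triangle: 2!*4!*3!/10! = 288/3628800
(j±m)!: 1!*5!*2!*3!*1!*6! = 1036800
prefactor² = (2J+1)*Δ*N² = 4608/7
  k=1: −1/(1!*1!*4!*1!*0!*2!) = -1/48
  k=2: +1/(2!*0!*3!*0!*1!*3!) = 1/72
Σ = -1/144  ⇒  CG² = 4608/7*(-1/144)² = 2/63
CG = −√(2/63) = -0.178174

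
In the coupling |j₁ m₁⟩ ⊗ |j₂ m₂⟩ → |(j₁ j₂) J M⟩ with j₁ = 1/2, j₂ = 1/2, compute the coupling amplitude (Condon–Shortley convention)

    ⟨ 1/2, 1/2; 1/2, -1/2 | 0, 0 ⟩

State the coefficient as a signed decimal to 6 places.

√[1·1!0!0!/2! · 1!0!0!1!0!0!] = √(1/2)
  +(−1)^0/∏(0,1,0,0,0,0)! = 1  (running 1)
⟨..|..⟩ = √(1/2)·(1) = +0.707107

+√(1/2) ≈ +0.707107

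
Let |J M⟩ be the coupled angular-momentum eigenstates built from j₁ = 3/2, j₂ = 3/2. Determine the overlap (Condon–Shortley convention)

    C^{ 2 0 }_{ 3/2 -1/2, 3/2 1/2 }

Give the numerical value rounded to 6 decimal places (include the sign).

-0.500000

triangle: 1!*2!*2!/6! = 4/720
(j±m)!: 1!*2!*2!*1!*2!*2! = 16
prefactor² = (2J+1)*Δ*N² = 4/9
  k=0: +1/(0!*1!*2!*2!*0!*0!) = 1/4
  k=1: −1/(1!*0!*1!*1!*1!*1!) = -1
Σ = -3/4  ⇒  CG² = 4/9*(-3/4)² = 1/4
CG = −√(1/4) = -0.500000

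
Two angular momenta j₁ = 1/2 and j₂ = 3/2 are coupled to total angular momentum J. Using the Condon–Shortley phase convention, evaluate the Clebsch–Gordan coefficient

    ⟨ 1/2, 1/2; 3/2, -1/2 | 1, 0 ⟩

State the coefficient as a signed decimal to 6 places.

+√(1/2) = +0.707107

triangle: 1!×0!×2!/4! = 2/24
(j±m)!: 1!×0!×1!×2!×1!×1! = 2
prefactor² = (2J+1)×Δ×N² = 1/2
  k=0: +1/(0!×1!×0!×1!×0!×1!) = 1
Σ = 1  ⇒  CG² = 1/2×1² = 1/2
CG = +√(1/2) = +0.707107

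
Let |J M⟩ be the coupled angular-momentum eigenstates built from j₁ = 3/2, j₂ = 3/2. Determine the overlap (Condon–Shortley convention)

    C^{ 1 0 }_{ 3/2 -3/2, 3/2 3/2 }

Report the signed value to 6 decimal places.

+0.670820  (= +√(9/20))

j₁+j₂−J=2  J+j₁−j₂=1  J−j₁+j₂=1  j₁+j₂+J+1=5
(j₁±m₁, j₂±m₂, J±M) = (0,3,3,0,1,1)
P² = 9/5
sum k=2..2:
  [2] +1/2 = 1/2
S = 1/2
C² = P²·S² = 9/20 ; C = +0.670820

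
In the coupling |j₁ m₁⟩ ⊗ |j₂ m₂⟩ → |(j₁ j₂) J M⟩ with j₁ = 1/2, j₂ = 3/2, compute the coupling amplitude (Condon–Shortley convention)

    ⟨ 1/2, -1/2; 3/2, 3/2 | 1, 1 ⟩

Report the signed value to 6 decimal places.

-0.866025  (= −√(3/4))

√[3·1!0!2!/4! · 0!1!3!0!2!0!] = √(3)
  +(−1)^1/∏(1,0,0,2,0,0)! = -1/2  (running -1/2)
⟨..|..⟩ = √(3)·(-1/2) = -0.866025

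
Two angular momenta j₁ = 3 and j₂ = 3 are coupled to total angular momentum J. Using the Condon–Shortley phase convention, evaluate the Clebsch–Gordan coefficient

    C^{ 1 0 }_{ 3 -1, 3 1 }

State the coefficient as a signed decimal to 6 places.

√[3·5!1!1!/8! · 2!4!4!2!1!1!] = √(144/7)
  +(−1)^3/∏(3,2,1,1,0,0)! = -1/12  (running -1/12)
  +(−1)^4/∏(4,1,0,0,1,1)! = 1/24  (running -1/24)
⟨..|..⟩ = √(144/7)·(-1/24) = -0.188982

-0.188982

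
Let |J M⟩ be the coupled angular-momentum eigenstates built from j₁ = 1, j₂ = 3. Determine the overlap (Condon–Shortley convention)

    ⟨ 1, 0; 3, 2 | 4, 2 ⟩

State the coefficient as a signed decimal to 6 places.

+√(3/7) ≈ +0.654654

triangle: 0!×2!×6!/9! = 1440/362880
(j±m)!: 1!×1!×5!×1!×6!×2! = 172800
prefactor² = (2J+1)×Δ×N² = 43200/7
  k=0: +1/(0!×0!×1!×5!×1!×1!) = 1/120
Σ = 1/120  ⇒  CG² = 43200/7×1/120² = 3/7
CG = +√(3/7) = +0.654654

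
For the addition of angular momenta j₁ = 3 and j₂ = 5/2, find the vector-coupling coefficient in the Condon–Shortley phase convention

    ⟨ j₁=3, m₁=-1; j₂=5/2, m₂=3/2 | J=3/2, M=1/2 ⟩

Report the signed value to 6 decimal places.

−√(7/30) = -0.483046

√[4·4!2!1!/8! · 2!4!4!1!2!1!] = √(384/35)
  +(−1)^3/∏(3,1,1,1,1,0)! = -1/6  (running -1/6)
  +(−1)^4/∏(4,0,0,0,2,1)! = 1/48  (running -7/48)
⟨..|..⟩ = √(384/35)·(-7/48) = -0.483046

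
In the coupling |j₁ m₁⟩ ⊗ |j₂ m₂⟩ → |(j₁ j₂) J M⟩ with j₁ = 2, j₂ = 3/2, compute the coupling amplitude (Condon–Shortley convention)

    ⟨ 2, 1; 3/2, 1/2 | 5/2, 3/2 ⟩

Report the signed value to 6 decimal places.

+√(1/35) ≈ +0.169031

√[6·1!3!2!/7! · 3!1!2!1!4!1!] = √(144/35)
  +(−1)^0/∏(0,1,1,2,2,0)! = 1/4  (running 1/4)
  +(−1)^1/∏(1,0,0,1,3,1)! = -1/6  (running 1/12)
⟨..|..⟩ = √(144/35)·(1/12) = +0.169031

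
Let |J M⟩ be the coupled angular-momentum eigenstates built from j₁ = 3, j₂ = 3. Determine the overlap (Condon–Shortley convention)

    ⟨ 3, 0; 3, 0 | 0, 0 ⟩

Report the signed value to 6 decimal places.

-0.377964  (= −√(1/7))

√[1·6!0!0!/7! · 3!3!3!3!0!0!] = √(1296/7)
  +(−1)^3/∏(3,3,0,0,0,0)! = -1/36  (running -1/36)
⟨..|..⟩ = √(1296/7)·(-1/36) = -0.377964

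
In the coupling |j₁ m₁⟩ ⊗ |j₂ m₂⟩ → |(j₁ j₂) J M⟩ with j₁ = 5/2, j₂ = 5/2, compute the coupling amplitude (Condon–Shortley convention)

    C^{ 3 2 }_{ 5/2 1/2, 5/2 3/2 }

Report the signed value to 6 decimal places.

−√(1/12) = -0.288675

j₁+j₂−J=2  J+j₁−j₂=3  J−j₁+j₂=3  j₁+j₂+J+1=9
(j₁±m₁, j₂±m₂, J±M) = (3,2,4,1,5,1)
P² = 48
sum k=1..2:
  [1] −1/12 = -1/12
  [2] +1/24 = 1/24
S = -1/24
C² = P²·S² = 1/12 ; C = -0.288675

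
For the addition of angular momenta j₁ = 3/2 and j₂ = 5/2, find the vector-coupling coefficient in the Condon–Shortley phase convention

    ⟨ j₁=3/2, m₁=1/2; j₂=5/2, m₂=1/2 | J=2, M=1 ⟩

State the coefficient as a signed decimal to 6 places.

√[5·2!1!3!/7! · 2!1!3!2!3!1!] = √(12/7)
  +(−1)^0/∏(0,2,1,3,0,0)! = 1/12  (running 1/12)
  +(−1)^1/∏(1,1,0,2,1,1)! = -1/2  (running -5/12)
⟨..|..⟩ = √(12/7)·(-5/12) = -0.545545

−√(25/84) ≈ -0.545545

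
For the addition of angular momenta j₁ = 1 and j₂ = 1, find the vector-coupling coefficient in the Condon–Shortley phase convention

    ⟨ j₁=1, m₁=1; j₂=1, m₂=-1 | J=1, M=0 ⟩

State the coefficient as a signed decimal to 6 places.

triangle: 1!*1!*1!/4! = 1/24
(j±m)!: 2!*0!*0!*2!*1!*1! = 4
prefactor² = (2J+1)*Δ*N² = 1/2
  k=0: +1/(0!*1!*0!*0!*1!*1!) = 1
Σ = 1  ⇒  CG² = 1/2*1² = 1/2
CG = +√(1/2) = +0.707107

+√(1/2) ≈ +0.707107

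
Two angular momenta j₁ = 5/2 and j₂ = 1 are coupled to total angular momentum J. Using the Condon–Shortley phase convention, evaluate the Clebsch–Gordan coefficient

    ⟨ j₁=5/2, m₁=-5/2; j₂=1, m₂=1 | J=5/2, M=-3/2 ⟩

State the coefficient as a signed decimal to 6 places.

triangle: 1!×4!×1!/7! = 24/5040
(j±m)!: 0!×5!×2!×0!×1!×4! = 5760
prefactor² = (2J+1)×Δ×N² = 1152/7
  k=1: −1/(1!×0!×4!×1!×0!×0!) = -1/24
Σ = -1/24  ⇒  CG² = 1152/7×(-1/24)² = 2/7
CG = −√(2/7) = -0.534522

−√(2/7) ≈ -0.534522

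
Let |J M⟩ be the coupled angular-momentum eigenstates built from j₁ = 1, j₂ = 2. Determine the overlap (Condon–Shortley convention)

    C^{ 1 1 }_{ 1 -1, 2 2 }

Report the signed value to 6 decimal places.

√[3·2!0!2!/5! · 0!2!4!0!2!0!] = √(48/5)
  +(−1)^2/∏(2,0,0,2,0,0)! = 1/4  (running 1/4)
⟨..|..⟩ = √(48/5)·(1/4) = +0.774597

+√(3/5) ≈ +0.774597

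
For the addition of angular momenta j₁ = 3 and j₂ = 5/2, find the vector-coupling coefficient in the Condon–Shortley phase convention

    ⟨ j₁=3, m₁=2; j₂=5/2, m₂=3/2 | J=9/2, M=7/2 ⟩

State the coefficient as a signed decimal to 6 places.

√[10·1!5!4!/11! · 5!1!4!1!8!1!] = √(921600/11)
  +(−1)^0/∏(0,1,1,4,4,0)! = 1/576  (running 1/576)
  +(−1)^1/∏(1,0,0,3,5,1)! = -1/720  (running 1/2880)
⟨..|..⟩ = √(921600/11)·(1/2880) = +0.100504

+√(1/99) = +0.100504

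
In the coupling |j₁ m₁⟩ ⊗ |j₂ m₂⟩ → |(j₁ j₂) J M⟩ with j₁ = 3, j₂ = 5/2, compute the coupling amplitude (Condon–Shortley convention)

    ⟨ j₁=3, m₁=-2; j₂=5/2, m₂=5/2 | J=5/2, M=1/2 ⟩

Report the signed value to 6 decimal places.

-0.597614

j₁+j₂−J=3  J+j₁−j₂=3  J−j₁+j₂=2  j₁+j₂+J+1=9
(j₁±m₁, j₂±m₂, J±M) = (1,5,5,0,3,2)
P² = 1440/7
sum k=3..3:
  [3] −1/24 = -1/24
S = -1/24
C² = P²·S² = 5/14 ; C = -0.597614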